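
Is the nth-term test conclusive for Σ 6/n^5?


lim(n→∞) 6/n^5 = 0
lim aₙ = 0 → nth-term test is INCONCLUSIVE
(Need other tests; this is actually a convergent p-series with p=5 > 1)

Inconclusive (lim aₙ = 0; need another test)


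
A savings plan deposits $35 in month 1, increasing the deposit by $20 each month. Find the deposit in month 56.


aₙ = a₁ + (n-1)d
= 35 + (56-1)×20
= 35 + 1100
= 1135

a_56 = 1135


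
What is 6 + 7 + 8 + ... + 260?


Σₖ₌6^260 k = Σₖ₌₁^260 k − Σₖ₌₁^5 k
= 260·261/2 − 5·6/2
= 33930 − 15 = 33915

Σk = 33915


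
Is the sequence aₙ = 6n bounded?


aₙ = 6n → as n→∞, aₙ→∞
No finite upper bound exists
The sequence is UNBOUNDED

Unbounded (aₙ → ∞ as n → ∞)


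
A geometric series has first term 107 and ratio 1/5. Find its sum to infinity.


S∞ = a₁/(1-r) = 107/(1 - 1/5)
= 107/(4/5)
= 535/4

S∞ = 535/4


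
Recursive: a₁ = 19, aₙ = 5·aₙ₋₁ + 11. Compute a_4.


Computing step by step:
a_1 = 19
a_2 = 106
a_3 = 541
a_4 = 2716


a_4 = 2716


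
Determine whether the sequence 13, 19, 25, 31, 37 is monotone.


Differences: 6, 6, 6, 6
All differences > 0 → strictly INCREASING

Monotonically increasing


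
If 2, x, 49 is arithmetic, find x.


AM = (2 + 49)/2 = 51/2 = 25.5

AM = 25.5


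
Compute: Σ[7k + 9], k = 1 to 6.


Σ(7k+9) = 7·Σk + 9·n
= 7·21 + 9·6
= 147 + 54 = 201

Σ = 201


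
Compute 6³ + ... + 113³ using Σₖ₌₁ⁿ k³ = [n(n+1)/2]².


Σₖ₌6^113 k³ = [113·114/2]² − [5·6/2]²
= 41486481 − 225 = 41486256

Σk³ = 41486256


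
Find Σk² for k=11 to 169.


Σₖ₌11^169 k² = Σₖ₌₁^169 k² − Σₖ₌₁^10 k²
= 169·170·339/6 − 10·11·21/6
= 1623245 − 385 = 1622860

Σk² = 1622860


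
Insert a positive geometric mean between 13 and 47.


GM = √(13×47) = √611 = 24.7184

GM = 24.7184


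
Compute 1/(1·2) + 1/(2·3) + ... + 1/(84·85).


1/(k(k+1)) = 1/k - 1/(k+1) (partial fractions)
Telescoping: Σ = 1 - 1/85 = 84/85

Sum = 84/85


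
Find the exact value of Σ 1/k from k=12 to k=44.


Σₖ₌12^44 1/k = 1/12 + 1/13 + 1/14 + ... + 1/44
= 12743276167649195929/9419588158802421600
≈ 1.3528

Sum = 12743276167649195929/9419588158802421600 ≈ 1.3528


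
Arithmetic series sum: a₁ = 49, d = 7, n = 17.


aₙ = 49 + (17-1)×7 = 161
Sₙ = n(a₁+aₙ)/2 = 17×(49+161)/2
= 17×210/2 = 1785

S_17 = 1785


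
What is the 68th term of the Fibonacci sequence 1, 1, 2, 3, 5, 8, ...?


Fibonacci sequence: 1, 1, 2, 3, 5, 8, 13, 21, 34, 55, 89, ...
F(68) = 72723460248141

F(68) = 72723460248141


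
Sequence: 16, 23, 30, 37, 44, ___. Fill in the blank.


Pattern: arithmetic (d=7)
Terms: 16, 23, 30, 37, 44
Next term = 51

Next term = 51


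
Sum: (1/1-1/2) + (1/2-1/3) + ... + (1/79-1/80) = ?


Telescoping: adjacent terms cancel.
= 1/1 - 1/80
= 1 - 1/80 = 79/80

Sum = 79/80


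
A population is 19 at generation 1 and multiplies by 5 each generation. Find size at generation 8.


aₙ = a₁·r^(n-1)
= 19×5^7
= 19×78125
= 1484375

a_8 = 1484375


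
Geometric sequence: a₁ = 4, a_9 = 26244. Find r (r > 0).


r^(n-1) = aₙ/a₁
r^8 = 26244/4 = 6561
r = 6561^(1/8)
= ±3; taking r > 0 gives r = 3

r = 3


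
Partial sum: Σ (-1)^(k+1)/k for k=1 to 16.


S = 1 - 1/2 + 1/3 - 1/4 + 1/5 - 1/6 + 1/7 - 1/8 ± ...
= 0.6629
(Full series converges to +ln(2) ≈ +0.6931)

S_16 = 0.6629


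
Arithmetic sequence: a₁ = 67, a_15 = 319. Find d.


d = (aₙ - a₁)/(n-1)
= (319 - 67)/(15-1)
= 252/14 = 18

d = 18


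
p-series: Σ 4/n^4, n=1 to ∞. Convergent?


p-series test: Σ c/n^p converges if p > 1, diverges if p ≤ 1 (constant c > 0 doesn't affect convergence).
p = 4
4 > 1 → CONVERGES

Converges (p = 4 > 1)


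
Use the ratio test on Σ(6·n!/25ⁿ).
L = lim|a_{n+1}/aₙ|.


aₙ = 6·n!/25^n
a_{n+1}/aₙ = (n+1)!/25^(n+1) × 25^n/n!  (constant 6 cancels)
= (n+1)/25
L = lim(n→∞) (n+1)/25 = ∞
L > 1 → series DIVERGES

Diverges (ratio test: L = ∞ > 1)


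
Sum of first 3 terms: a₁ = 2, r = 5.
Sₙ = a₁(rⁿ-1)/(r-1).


Sₙ = 2×(5^3 - 1)/(5 - 1)
= 2×(125 - 1)/4
= 2×124/4
= 62

S_3 = 62


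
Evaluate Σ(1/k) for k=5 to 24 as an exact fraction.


Σₖ₌5^24 1/k = 1/5 + 1/6 + 1/7 + ... + 1/24
= 604180055/356948592
≈ 1.6926

Sum = 604180055/356948592 ≈ 1.6926


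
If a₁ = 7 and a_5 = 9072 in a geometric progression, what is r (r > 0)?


r^(n-1) = aₙ/a₁
r^4 = 9072/7 = 1296
r = 1296^(1/4)
= ±6; taking r > 0 gives r = 6

r = 6


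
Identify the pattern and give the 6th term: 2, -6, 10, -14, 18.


Pattern: alternating sign, magnitude arithmetic (d=4)
Terms: 2, -6, 10, -14, 18
Next term = -22

Next term = -22


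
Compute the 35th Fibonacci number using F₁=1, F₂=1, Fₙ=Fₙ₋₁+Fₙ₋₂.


Fibonacci sequence: 1, 1, 2, 3, 5, 8, 13, 21, 34, 55, 89, ...
F(35) = 9227465

F(35) = 9227465


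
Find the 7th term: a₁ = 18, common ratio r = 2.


aₙ = a₁·r^(n-1)
= 18×2^6
= 18×64
= 1152

a_7 = 1152


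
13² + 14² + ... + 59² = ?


Σₖ₌13^59 k² = Σₖ₌₁^59 k² − Σₖ₌₁^12 k²
= 59·60·119/6 − 12·13·25/6
= 70210 − 650 = 69560

Σk² = 69560


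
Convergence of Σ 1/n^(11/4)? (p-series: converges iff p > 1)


p-series test: Σ c/n^p converges if p > 1, diverges if p ≤ 1 (constant c > 0 doesn't affect convergence).
p = 11/4
11/4 > 1 → CONVERGES

Converges (p = 11/4 > 1)


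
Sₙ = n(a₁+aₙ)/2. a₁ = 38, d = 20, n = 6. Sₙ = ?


aₙ = 38 + (6-1)×20 = 138
Sₙ = n(a₁+aₙ)/2 = 6×(38+138)/2
= 6×176/2 = 528

S_6 = 528


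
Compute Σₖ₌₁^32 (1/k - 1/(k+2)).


Telescoping with gap 2: two head and two tail terms survive.
= (1 + 1/2) - (1/33 + 1/34)
= 3/2 - 1/33 - 1/34 = 808/561

Sum = 808/561


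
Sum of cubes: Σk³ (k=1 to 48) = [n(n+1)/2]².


n(n+1)/2 = 48×49/2 = 1176
Σk³ = 1176² = 1382976

Σk³ = 1382976


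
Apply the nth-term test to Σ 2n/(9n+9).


lim(n→∞) 2n/(9n+9) = 2/9 = 2/9  (divide numerator and denominator by n)
lim aₙ = 2/9 ≠ 0 → series DIVERGES

Diverges (lim aₙ = 2/9 ≠ 0)


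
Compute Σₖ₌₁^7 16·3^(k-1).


Sₙ = 16×(3^7 - 1)/(3 - 1)
= 16×(2187 - 1)/2
= 16×2186/2
= 17488

S_7 = 17488


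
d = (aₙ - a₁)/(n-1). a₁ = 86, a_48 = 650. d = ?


d = (aₙ - a₁)/(n-1)
= (650 - 86)/(48-1)
= 564/47 = 12

d = 12


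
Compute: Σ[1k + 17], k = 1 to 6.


Σ(1k+17) = 1·Σk + 17·n
= 1·21 + 17·6
= 21 + 102 = 123

Σ = 123


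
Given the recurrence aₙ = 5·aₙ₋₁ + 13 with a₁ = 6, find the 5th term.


Computing step by step:
a_1 = 6
a_2 = 43
a_3 = 228
a_4 = 1153
a_5 = 5778


a_5 = 5778


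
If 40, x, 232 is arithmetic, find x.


AM = (40 + 232)/2 = 272/2 = 136

AM = 136


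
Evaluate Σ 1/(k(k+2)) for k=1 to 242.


1/(k(k+2)) = (1/2)·(1/k - 1/(k+2)) (partial fractions)
Telescoping: Σ = (1/2)·(1 + 1/2 - 1/243 - 1/244) = 88451/118584

Sum = 88451/118584


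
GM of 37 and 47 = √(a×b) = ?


GM = √(37×47) = √1739 = 41.7013

GM = 41.7013


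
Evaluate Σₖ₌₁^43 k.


n(n+1)/2 = 43×44/2 = 1892/2 = 946

Σk = 946


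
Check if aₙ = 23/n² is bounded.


a₁ = 23, a₂ = 23/4, a₃ = 23/9, ...
0 < aₙ ≤ 23 for all n ≥ 1
The sequence IS bounded

Bounded (0 < aₙ ≤ 23)


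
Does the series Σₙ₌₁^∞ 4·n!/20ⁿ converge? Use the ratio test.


aₙ = 4·n!/20^n
a_{n+1}/aₙ = (n+1)!/20^(n+1) × 20^n/n!  (constant 4 cancels)
= (n+1)/20
L = lim(n→∞) (n+1)/20 = ∞
L > 1 → series DIVERGES

Diverges (ratio test: L = ∞ > 1)


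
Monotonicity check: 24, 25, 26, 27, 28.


Differences: 1, 1, 1, 1
All differences > 0 → strictly INCREASING

Monotonically increasing


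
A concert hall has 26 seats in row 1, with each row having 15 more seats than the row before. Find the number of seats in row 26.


aₙ = a₁ + (n-1)d
= 26 + (26-1)×15
= 26 + 375
= 401

a_26 = 401


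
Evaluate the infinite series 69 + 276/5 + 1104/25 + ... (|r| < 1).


S∞ = a₁/(1-r) = 69/(1 - 4/5)
= 69/(1/5)
= 345

S∞ = 345


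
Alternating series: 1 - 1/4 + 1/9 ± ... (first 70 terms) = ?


S = 1 - 1/4 + 1/9 - 1/16 + 1/25 - 1/36 + 1/49 - 1/64 ± ...
= 0.8224
(Full series converges to +π²/12 ≈ +0.8225)

S_70 = 0.8224


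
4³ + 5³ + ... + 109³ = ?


Σₖ₌4^109 k³ = [109·110/2]² − [3·4/2]²
= 35940025 − 36 = 35939989

Σk³ = 35939989


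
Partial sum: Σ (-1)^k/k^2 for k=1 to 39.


S = -1 + 1/4 - 1/9 + 1/16 - 1/25 + 1/36 - 1/49 + 1/64 ± ...
= -0.8228
(Full series converges to -π²/12 ≈ -0.8225)

S_39 = -0.8228


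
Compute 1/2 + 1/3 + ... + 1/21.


Σₖ₌2^21 1/k = 1/2 + 1/3 + 1/4 + ... + 1/21
= 13684885/5173168
≈ 2.6454

Sum = 13684885/5173168 ≈ 2.6454


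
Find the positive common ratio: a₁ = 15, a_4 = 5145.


r^(n-1) = aₙ/a₁
r^3 = 5145/15 = 343
r = 343^(1/3)
= 7

r = 7


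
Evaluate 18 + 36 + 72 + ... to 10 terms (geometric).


Sₙ = 18×(2^10 - 1)/(2 - 1)
= 18×(1024 - 1)/1
= 18×1023/1
= 18414

S_10 = 18414


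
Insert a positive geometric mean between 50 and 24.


GM = √(50×24) = √1200 = 34.641

GM = 34.641


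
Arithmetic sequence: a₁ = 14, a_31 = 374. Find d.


d = (aₙ - a₁)/(n-1)
= (374 - 14)/(31-1)
= 360/30 = 12

d = 12


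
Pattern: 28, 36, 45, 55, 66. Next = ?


Pattern: triangular numbers: n(n+1)/2
Terms: 28, 36, 45, 55, 66
Next term = 78

Next term = 78


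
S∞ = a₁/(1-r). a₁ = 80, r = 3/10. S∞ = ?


S∞ = a₁/(1-r) = 80/(1 - 3/10)
= 80/(7/10)
= 800/7

S∞ = 800/7


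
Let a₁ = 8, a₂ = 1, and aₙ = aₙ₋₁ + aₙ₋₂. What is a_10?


Computing iteratively: 8, 1, 9, 10, 19, 29, 48, 77, 125, 202
a_10 = 202

a_10 = 202


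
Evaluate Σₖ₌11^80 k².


Σₖ₌11^80 k² = Σₖ₌₁^80 k² − Σₖ₌₁^10 k²
= 80·81·161/6 − 10·11·21/6
= 173880 − 385 = 173495

Σk² = 173495


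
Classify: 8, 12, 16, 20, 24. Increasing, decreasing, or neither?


Differences: 4, 4, 4, 4
All differences > 0 → strictly INCREASING

Monotonically increasing


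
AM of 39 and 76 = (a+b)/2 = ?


AM = (39 + 76)/2 = 115/2 = 57.5

AM = 57.5


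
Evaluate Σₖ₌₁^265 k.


n(n+1)/2 = 265×266/2 = 70490/2 = 35245

Σk = 35245


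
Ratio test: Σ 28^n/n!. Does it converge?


aₙ = 28^n/n!
a_{n+1}/aₙ = 28^(n+1)/(n+1)! × n!/28^n
= 28/(n+1)
L = lim(n→∞) 28/(n+1) = 0
L < 1 → series CONVERGES

Converges (ratio test: L = 0 < 1)


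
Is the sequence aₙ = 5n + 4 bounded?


aₙ = 5n + 4 → as n→∞, aₙ→∞
No finite upper bound exists
The sequence is UNBOUNDED

Unbounded (aₙ → ∞ as n → ∞)


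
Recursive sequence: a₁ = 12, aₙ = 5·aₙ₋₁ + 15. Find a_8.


Computing step by step:
a_1 = 12
a_2 = 75
a_3 = 390
a_4 = 1965
a_5 = 9840
a_6 = 49215
a_7 = 246090
a_8 = 1230465


a_8 = 1230465


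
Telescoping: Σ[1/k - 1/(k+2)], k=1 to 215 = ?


Telescoping with gap 2: two head and two tail terms survive.
= (1 + 1/2) - (1/216 + 1/217)
= 3/2 - 1/216 - 1/217 = 69875/46872

Sum = 69875/46872


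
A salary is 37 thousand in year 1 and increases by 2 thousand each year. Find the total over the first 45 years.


aₙ = 37 + (45-1)×2 = 125
Sₙ = n(a₁+aₙ)/2 = 45×(37+125)/2
= 45×162/2 = 3645

S_45 = 3645


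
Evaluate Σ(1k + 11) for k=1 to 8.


Σ(1k+11) = 1·Σk + 11·n
= 1·36 + 11·8
= 36 + 88 = 124

Σ = 124


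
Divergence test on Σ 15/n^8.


lim(n→∞) 15/n^8 = 0
lim aₙ = 0 → nth-term test is INCONCLUSIVE
(Need other tests; this is actually a convergent p-series with p=8 > 1)

Inconclusive (lim aₙ = 0; need another test)


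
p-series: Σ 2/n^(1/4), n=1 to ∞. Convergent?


p-series test: Σ c/n^p converges if p > 1, diverges if p ≤ 1 (constant c > 0 doesn't affect convergence).
p = 1/4
1/4 ≤ 1 → DIVERGES

Diverges (p = 1/4 ≤ 1)


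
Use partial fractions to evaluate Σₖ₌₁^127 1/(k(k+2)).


1/(k(k+2)) = (1/2)·(1/k - 1/(k+2)) (partial fractions)
Telescoping: Σ = (1/2)·(1 + 1/2 - 1/128 - 1/129) = 24511/33024

Sum = 24511/33024


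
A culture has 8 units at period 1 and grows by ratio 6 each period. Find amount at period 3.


aₙ = a₁·r^(n-1)
= 8×6^2
= 8×36
= 288

a_3 = 288


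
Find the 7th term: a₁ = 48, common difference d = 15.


aₙ = a₁ + (n-1)d
= 48 + (7-1)×15
= 48 + 90
= 138

a_7 = 138


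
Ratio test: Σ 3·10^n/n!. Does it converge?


aₙ = 3·10^n/n!
a_{n+1}/aₙ = 10^(n+1)/(n+1)! × n!/10^n  (constant 3 cancels)
= 10/(n+1)
L = lim(n→∞) 10/(n+1) = 0
L < 1 → series CONVERGES

Converges (ratio test: L = 0 < 1)


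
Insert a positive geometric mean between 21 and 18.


GM = √(21×18) = √378 = 19.4422

GM = 19.4422


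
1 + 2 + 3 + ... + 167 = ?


n(n+1)/2 = 167×168/2 = 28056/2 = 14028

Σk = 14028


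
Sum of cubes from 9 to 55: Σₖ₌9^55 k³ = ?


Σₖ₌9^55 k³ = [55·56/2]² − [8·9/2]²
= 2371600 − 1296 = 2370304

Σk³ = 2370304


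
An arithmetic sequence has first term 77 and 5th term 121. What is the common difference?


d = (aₙ - a₁)/(n-1)
= (121 - 77)/(5-1)
= 44/4 = 11

d = 11


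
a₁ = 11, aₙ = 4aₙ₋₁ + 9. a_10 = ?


Computing step by step:
a_1 = 11
a_2 = 53
a_3 = 221
a_4 = 893
a_5 = 3581
a_6 = 14333
a_7 = 57341
a_8 = 229373
a_9 = 917501
a_10 = 3670013


a_10 = 3670013


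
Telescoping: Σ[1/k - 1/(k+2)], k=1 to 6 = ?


Telescoping with gap 2: two head and two tail terms survive.
= (1 + 1/2) - (1/7 + 1/8)
= 3/2 - 1/7 - 1/8 = 69/56

Sum = 69/56


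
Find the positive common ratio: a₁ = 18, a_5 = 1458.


r^(n-1) = aₙ/a₁
r^4 = 1458/18 = 81
r = 81^(1/4)
= ±3; taking r > 0 gives r = 3

r = 3


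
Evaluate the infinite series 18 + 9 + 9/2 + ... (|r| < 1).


S∞ = a₁/(1-r) = 18/(1 - 1/2)
= 18/(1/2)
= 36

S∞ = 36


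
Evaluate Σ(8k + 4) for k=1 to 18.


Σ(8k+4) = 8·Σk + 4·n
= 8·171 + 4·18
= 1368 + 72 = 1440

Σ = 1440


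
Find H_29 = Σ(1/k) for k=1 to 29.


H_29 = 1/1 + 1/2 + 1/3 + ... + 1/29
= 9227046511387/2329089562800
≈ 3.9617

H_29 = 9227046511387/2329089562800 ≈ 3.9617


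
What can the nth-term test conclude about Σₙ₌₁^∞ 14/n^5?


lim(n→∞) 14/n^5 = 0
lim aₙ = 0 → nth-term test is INCONCLUSIVE
(Need other tests; this is actually a convergent p-series with p=5 > 1)

Inconclusive (lim aₙ = 0; need another test)


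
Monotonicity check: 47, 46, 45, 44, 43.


Differences: -1, -1, -1, -1
All differences < 0 → strictly DECREASING

Monotonically decreasing


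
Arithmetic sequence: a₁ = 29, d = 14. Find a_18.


aₙ = a₁ + (n-1)d
= 29 + (18-1)×14
= 29 + 238
= 267

a_18 = 267


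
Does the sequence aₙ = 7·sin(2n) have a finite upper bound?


For all n, -1 ≤ sin(2n) ≤ 1, so -7 ≤ 7·sin(2n) ≤ 7
Lower bound: -7, Upper bound: 7
The sequence IS bounded

Bounded (-7 ≤ aₙ ≤ 7)


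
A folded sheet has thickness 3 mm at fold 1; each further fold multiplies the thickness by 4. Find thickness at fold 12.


aₙ = a₁·r^(n-1)
= 3×4^11
= 3×4194304
= 12582912

a_12 = 12582912


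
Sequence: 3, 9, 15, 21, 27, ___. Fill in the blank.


Pattern: arithmetic (d=6)
Terms: 3, 9, 15, 21, 27
Next term = 33

Next term = 33


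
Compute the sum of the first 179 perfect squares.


n = 179
n(n+1)(2n+1)/6 = 179×180×359/6
= 11566980/6 = 1927830

Σk² = 1927830


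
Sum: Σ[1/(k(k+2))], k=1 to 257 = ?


1/(k(k+2)) = (1/2)·(1/k - 1/(k+2)) (partial fractions)
Telescoping: Σ = (1/2)·(1 + 1/2 - 1/258 - 1/259) = 24929/33411

Sum = 24929/33411


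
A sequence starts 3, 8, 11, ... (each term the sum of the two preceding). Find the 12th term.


Computing iteratively: 3, 8, 11, 19, 30, 49, 79, 128, 207, 335, 542, 877
a_12 = 877

a_12 = 877


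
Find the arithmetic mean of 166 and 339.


AM = (166 + 339)/2 = 505/2 = 252.5

AM = 252.5


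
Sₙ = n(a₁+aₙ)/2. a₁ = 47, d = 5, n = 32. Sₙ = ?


aₙ = 47 + (32-1)×5 = 202
Sₙ = n(a₁+aₙ)/2 = 32×(47+202)/2
= 32×249/2 = 3984

S_32 = 3984


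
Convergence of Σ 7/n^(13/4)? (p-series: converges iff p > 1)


p-series test: Σ c/n^p converges if p > 1, diverges if p ≤ 1 (constant c > 0 doesn't affect convergence).
p = 13/4
13/4 > 1 → CONVERGES

Converges (p = 13/4 > 1)


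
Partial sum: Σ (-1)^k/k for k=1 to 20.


S = -1 + 1/2 - 1/3 + 1/4 - 1/5 + 1/6 - 1/7 + 1/8 ± ...
= -0.6688
(Full series converges to -ln(2) ≈ -0.6931)

S_20 = -0.6688


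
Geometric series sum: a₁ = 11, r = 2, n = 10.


Sₙ = 11×(2^10 - 1)/(2 - 1)
= 11×(1024 - 1)/1
= 11×1023/1
= 11253

S_10 = 11253


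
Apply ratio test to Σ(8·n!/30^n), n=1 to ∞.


aₙ = 8·n!/30^n
a_{n+1}/aₙ = (n+1)!/30^(n+1) × 30^n/n!  (constant 8 cancels)
= (n+1)/30
L = lim(n→∞) (n+1)/30 = ∞
L > 1 → series DIVERGES

Diverges (ratio test: L = ∞ > 1)


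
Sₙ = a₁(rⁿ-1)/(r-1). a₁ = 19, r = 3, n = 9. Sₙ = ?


Sₙ = 19×(3^9 - 1)/(3 - 1)
= 19×(19683 - 1)/2
= 19×19682/2
= 186979

S_9 = 186979


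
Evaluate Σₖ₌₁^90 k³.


n(n+1)/2 = 90×91/2 = 4095
Σk³ = 4095² = 16769025

Σk³ = 16769025


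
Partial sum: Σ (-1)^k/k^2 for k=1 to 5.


S = -1 + 1/4 - 1/9 + 1/16 - 1/25
= -0.8386
(Full series converges to -π²/12 ≈ -0.8225)

S_5 = -0.8386


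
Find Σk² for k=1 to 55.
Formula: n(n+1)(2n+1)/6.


n = 55
n(n+1)(2n+1)/6 = 55×56×111/6
= 341880/6 = 56980

Σk² = 56980


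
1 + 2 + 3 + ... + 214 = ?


n(n+1)/2 = 214×215/2 = 46010/2 = 23005

Σk = 23005


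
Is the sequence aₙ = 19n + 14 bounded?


aₙ = 19n + 14 → as n→∞, aₙ→∞
No finite upper bound exists
The sequence is UNBOUNDED

Unbounded (aₙ → ∞ as n → ∞)


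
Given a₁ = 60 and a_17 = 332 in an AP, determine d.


d = (aₙ - a₁)/(n-1)
= (332 - 60)/(17-1)
= 272/16 = 17

d = 17


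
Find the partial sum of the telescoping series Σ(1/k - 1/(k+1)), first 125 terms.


Telescoping: adjacent terms cancel.
= 1/1 - 1/126
= 1 - 1/126 = 125/126

Sum = 125/126


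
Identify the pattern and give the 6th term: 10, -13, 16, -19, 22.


Pattern: alternating sign, magnitude arithmetic (d=3)
Terms: 10, -13, 16, -19, 22
Next term = -25

Next term = -25


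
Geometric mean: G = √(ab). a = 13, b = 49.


GM = √(13×49) = √637 = 25.2389

GM = 25.2389


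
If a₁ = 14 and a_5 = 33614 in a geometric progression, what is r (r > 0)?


r^(n-1) = aₙ/a₁
r^4 = 33614/14 = 2401
r = 2401^(1/4)
= ±7; taking r > 0 gives r = 7

r = 7


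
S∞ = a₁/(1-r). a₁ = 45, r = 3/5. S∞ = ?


S∞ = a₁/(1-r) = 45/(1 - 3/5)
= 45/(2/5)
= 225/2

S∞ = 225/2


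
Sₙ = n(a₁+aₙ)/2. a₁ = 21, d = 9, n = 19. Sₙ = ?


aₙ = 21 + (19-1)×9 = 183
Sₙ = n(a₁+aₙ)/2 = 19×(21+183)/2
= 19×204/2 = 1938

S_19 = 1938


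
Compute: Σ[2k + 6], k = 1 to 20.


Σ(2k+6) = 2·Σk + 6·n
= 2·210 + 6·20
= 420 + 120 = 540

Σ = 540


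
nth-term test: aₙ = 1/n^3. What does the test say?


lim(n→∞) 1/n^3 = 0
lim aₙ = 0 → nth-term test is INCONCLUSIVE
(Need other tests; this is actually a convergent p-series with p=3 > 1)

Inconclusive (lim aₙ = 0; need another test)


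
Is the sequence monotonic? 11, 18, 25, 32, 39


Differences: 7, 7, 7, 7
All differences > 0 → strictly INCREASING

Monotonically increasing


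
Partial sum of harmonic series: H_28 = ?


H_28 = 1/1 + 1/2 + 1/3 + ... + 1/28
= 315404588903/80313433200
≈ 3.9272

H_28 = 315404588903/80313433200 ≈ 3.9272


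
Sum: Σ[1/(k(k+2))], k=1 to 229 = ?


1/(k(k+2)) = (1/2)·(1/k - 1/(k+2)) (partial fractions)
Telescoping: Σ = (1/2)·(1 + 1/2 - 1/230 - 1/231) = 39617/53130

Sum = 39617/53130


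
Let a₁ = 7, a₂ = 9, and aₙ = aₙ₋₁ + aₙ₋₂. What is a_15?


Computing iteratively: 7, 9, 16, 25, 41, 66, 107, 173, 280, 453, 733, 1186, ...
a_15 = 5024

a_15 = 5024


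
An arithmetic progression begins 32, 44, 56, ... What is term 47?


aₙ = a₁ + (n-1)d
= 32 + (47-1)×12
= 32 + 552
= 584

a_47 = 584


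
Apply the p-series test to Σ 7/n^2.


p-series test: Σ c/n^p converges if p > 1, diverges if p ≤ 1 (constant c > 0 doesn't affect convergence).
p = 2
2 > 1 → CONVERGES

Converges (p = 2 > 1)


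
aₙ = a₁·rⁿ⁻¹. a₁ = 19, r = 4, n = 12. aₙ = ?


aₙ = a₁·r^(n-1)
= 19×4^11
= 19×4194304
= 79691776

a_12 = 79691776


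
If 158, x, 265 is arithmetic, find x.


AM = (158 + 265)/2 = 423/2 = 211.5

AM = 211.5


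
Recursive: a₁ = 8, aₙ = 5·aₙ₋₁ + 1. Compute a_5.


Computing step by step:
a_1 = 8
a_2 = 41
a_3 = 206
a_4 = 1031
a_5 = 5156


a_5 = 5156


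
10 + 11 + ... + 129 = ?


Σₖ₌10^129 k = Σₖ₌₁^129 k − Σₖ₌₁^9 k
= 129·130/2 − 9·10/2
= 8385 − 45 = 8340

Σk = 8340


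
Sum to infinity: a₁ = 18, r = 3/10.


S∞ = a₁/(1-r) = 18/(1 - 3/10)
= 18/(7/10)
= 180/7

S∞ = 180/7


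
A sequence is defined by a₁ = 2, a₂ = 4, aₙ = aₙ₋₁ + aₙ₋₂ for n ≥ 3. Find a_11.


Computing iteratively: 2, 4, 6, 10, 16, 26, 42, 68, 110, 178, 288
a_11 = 288

a_11 = 288


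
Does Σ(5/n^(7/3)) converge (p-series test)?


p-series test: Σ c/n^p converges if p > 1, diverges if p ≤ 1 (constant c > 0 doesn't affect convergence).
p = 7/3
7/3 > 1 → CONVERGES

Converges (p = 7/3 > 1)


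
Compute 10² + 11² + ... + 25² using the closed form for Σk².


Σₖ₌10^25 k² = Σₖ₌₁^25 k² − Σₖ₌₁^9 k²
= 25·26·51/6 − 9·10·19/6
= 5525 − 285 = 5240

Σk² = 5240


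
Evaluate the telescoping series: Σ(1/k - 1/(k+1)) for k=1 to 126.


Telescoping: adjacent terms cancel.
= 1/1 - 1/127
= 1 - 1/127 = 126/127

Sum = 126/127


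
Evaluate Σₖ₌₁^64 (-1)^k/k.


S = -1 + 1/2 - 1/3 + 1/4 - 1/5 + 1/6 - 1/7 + 1/8 ± ...
= -0.6854
(Full series converges to -ln(2) ≈ -0.6931)

S_64 = -0.6854


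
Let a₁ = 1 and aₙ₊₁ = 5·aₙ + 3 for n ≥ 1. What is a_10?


Computing step by step:
a_1 = 1
a_2 = 8
a_3 = 43
a_4 = 218
a_5 = 1093
a_6 = 5468
a_7 = 27343
a_8 = 136718
a_9 = 683593
a_10 = 3417968


a_10 = 3417968


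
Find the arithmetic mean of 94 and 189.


AM = (94 + 189)/2 = 283/2 = 141.5

AM = 141.5


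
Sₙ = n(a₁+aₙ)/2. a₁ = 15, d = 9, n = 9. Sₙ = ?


aₙ = 15 + (9-1)×9 = 87
Sₙ = n(a₁+aₙ)/2 = 9×(15+87)/2
= 9×102/2 = 459

S_9 = 459


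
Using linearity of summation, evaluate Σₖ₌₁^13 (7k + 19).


Σ(7k+19) = 7·Σk + 19·n
= 7·91 + 19·13
= 637 + 247 = 884

Σ = 884


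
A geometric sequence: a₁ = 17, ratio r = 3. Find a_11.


aₙ = a₁·r^(n-1)
= 17×3^10
= 17×59049
= 1003833

a_11 = 1003833


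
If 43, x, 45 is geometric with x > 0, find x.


GM = √(43×45) = √1935 = 43.9886

GM = 43.9886


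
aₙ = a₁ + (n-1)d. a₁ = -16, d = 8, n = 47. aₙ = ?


aₙ = a₁ + (n-1)d
= -16 + (47-1)×8
= -16 + 368
= 352

a_47 = 352


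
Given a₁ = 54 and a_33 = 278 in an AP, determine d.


d = (aₙ - a₁)/(n-1)
= (278 - 54)/(33-1)
= 224/32 = 7

d = 7


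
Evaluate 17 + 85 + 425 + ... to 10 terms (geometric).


Sₙ = 17×(5^10 - 1)/(5 - 1)
= 17×(9765625 - 1)/4
= 17×9765624/4
= 41503902

S_10 = 41503902


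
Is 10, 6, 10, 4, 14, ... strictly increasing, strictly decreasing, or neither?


Differences: -4, 4, -6, 10
Difference at position 2 is +4 (> 0) but position 1 is -4 (< 0) — sequence both rises and falls
→ NOT monotonic

Not monotonic


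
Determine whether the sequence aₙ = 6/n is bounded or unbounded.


a₁ = 6, a₂ = 6/2, a₃ = 6/3, ...
0 < aₙ ≤ 6 for all n ≥ 1
Lower bound: 0, Upper bound: 6
The sequence IS bounded

Bounded (0 < aₙ ≤ 6)


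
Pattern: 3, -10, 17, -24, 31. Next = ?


Pattern: alternating sign, magnitude arithmetic (d=7)
Terms: 3, -10, 17, -24, 31
Next term = -38

Next term = -38


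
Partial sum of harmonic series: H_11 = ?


H_11 = 1/1 + 1/2 + 1/3 + ... + 1/11
= 83711/27720
≈ 3.0199

H_11 = 83711/27720 ≈ 3.0199


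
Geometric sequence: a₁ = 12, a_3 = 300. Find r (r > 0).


r^(n-1) = aₙ/a₁
r^2 = 300/12 = 25
r = 25^(1/2)
= ±5; taking r > 0 gives r = 5

r = 5


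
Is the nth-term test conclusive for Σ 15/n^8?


lim(n→∞) 15/n^8 = 0
lim aₙ = 0 → nth-term test is INCONCLUSIVE
(Need other tests; this is actually a convergent p-series with p=8 > 1)

Inconclusive (lim aₙ = 0; need another test)


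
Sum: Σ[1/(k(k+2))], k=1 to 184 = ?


1/(k(k+2)) = (1/2)·(1/k - 1/(k+2)) (partial fractions)
Telescoping: Σ = (1/2)·(1 + 1/2 - 1/185 - 1/186) = 12811/17205

Sum = 12811/17205


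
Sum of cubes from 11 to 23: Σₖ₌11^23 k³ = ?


Σₖ₌11^23 k³ = [23·24/2]² − [10·11/2]²
= 76176 − 3025 = 73151

Σk³ = 73151


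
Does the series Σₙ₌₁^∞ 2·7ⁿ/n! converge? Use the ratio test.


aₙ = 2·7^n/n!
a_{n+1}/aₙ = 7^(n+1)/(n+1)! × n!/7^n  (constant 2 cancels)
= 7/(n+1)
L = lim(n→∞) 7/(n+1) = 0
L < 1 → series CONVERGES

Converges (ratio test: L = 0 < 1)


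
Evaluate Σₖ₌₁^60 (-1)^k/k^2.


S = -1 + 1/4 - 1/9 + 1/16 - 1/25 + 1/36 - 1/49 + 1/64 ± ...
= -0.8223
(Full series converges to -π²/12 ≈ -0.8225)

S_60 = -0.8223


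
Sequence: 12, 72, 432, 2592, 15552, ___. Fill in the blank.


Pattern: geometric (r=6)
Terms: 12, 72, 432, 2592, 15552
Next term = 93312

Next term = 93312


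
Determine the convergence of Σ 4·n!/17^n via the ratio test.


aₙ = 4·n!/17^n
a_{n+1}/aₙ = (n+1)!/17^(n+1) × 17^n/n!  (constant 4 cancels)
= (n+1)/17
L = lim(n→∞) (n+1)/17 = ∞
L > 1 → series DIVERGES

Diverges (ratio test: L = ∞ > 1)


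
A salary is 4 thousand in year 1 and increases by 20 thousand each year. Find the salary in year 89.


aₙ = a₁ + (n-1)d
= 4 + (89-1)×20
= 4 + 1760
= 1764

a_89 = 1764


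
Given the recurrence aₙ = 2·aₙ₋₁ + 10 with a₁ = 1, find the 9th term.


Computing step by step:
a_1 = 1
a_2 = 12
a_3 = 34
a_4 = 78
a_5 = 166
a_6 = 342
a_7 = 694
a_8 = 1398
a_9 = 2806


a_9 = 2806


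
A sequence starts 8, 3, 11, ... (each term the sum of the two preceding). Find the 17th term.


Computing iteratively: 8, 3, 11, 14, 25, 39, 64, 103, 167, 270, 437, 707, ...
a_17 = 7841

a_17 = 7841


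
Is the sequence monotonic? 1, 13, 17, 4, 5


Differences: 12, 4, -13, 1
Difference at position 1 is +12 (> 0) but position 3 is -13 (< 0) — sequence both rises and falls
→ NOT monotonic

Not monotonic


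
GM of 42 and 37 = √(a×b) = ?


GM = √(42×37) = √1554 = 39.4208

GM = 39.4208


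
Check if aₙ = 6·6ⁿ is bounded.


aₙ = 6·6ⁿ → as n→∞, aₙ→∞ (since base 6 > 1)
No finite upper bound exists
The sequence is UNBOUNDED

Unbounded (aₙ → ∞ as n → ∞)


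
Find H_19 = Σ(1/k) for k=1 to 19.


H_19 = 1/1 + 1/2 + 1/3 + ... + 1/19
= 275295799/77597520
≈ 3.5477

H_19 = 275295799/77597520 ≈ 3.5477


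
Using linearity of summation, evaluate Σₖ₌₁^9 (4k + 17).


Σ(4k+17) = 4·Σk + 17·n
= 4·45 + 17·9
= 180 + 153 = 333

Σ = 333


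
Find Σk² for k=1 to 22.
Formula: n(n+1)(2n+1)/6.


n = 22
n(n+1)(2n+1)/6 = 22×23×45/6
= 22770/6 = 3795

Σk² = 3795


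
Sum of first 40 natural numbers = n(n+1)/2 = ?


n(n+1)/2 = 40×41/2 = 1640/2 = 820

Σk = 820


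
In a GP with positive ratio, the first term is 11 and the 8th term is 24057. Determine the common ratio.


r^(n-1) = aₙ/a₁
r^7 = 24057/11 = 2187
r = 2187^(1/7)
= 3

r = 3


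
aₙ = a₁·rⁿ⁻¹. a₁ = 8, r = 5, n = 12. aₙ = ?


aₙ = a₁·r^(n-1)
= 8×5^11
= 8×48828125
= 390625000

a_12 = 390625000


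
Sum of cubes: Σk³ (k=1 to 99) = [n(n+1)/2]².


n(n+1)/2 = 99×100/2 = 4950
Σk³ = 4950² = 24502500

Σk³ = 24502500


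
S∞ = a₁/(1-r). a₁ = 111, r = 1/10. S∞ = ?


S∞ = a₁/(1-r) = 111/(1 - 1/10)
= 111/(9/10)
= 370/3

S∞ = 370/3


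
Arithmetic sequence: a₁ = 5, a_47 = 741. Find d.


d = (aₙ - a₁)/(n-1)
= (741 - 5)/(47-1)
= 736/46 = 16

d = 16


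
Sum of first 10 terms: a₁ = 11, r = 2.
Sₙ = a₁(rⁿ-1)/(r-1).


Sₙ = 11×(2^10 - 1)/(2 - 1)
= 11×(1024 - 1)/1
= 11×1023/1
= 11253

S_10 = 11253


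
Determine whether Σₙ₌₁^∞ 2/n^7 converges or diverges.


p-series test: Σ c/n^p converges if p > 1, diverges if p ≤ 1 (constant c > 0 doesn't affect convergence).
p = 7
7 > 1 → CONVERGES

Converges (p = 7 > 1)


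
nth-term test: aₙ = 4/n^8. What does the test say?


lim(n→∞) 4/n^8 = 0
lim aₙ = 0 → nth-term test is INCONCLUSIVE
(Need other tests; this is actually a convergent p-series with p=8 > 1)

Inconclusive (lim aₙ = 0; need another test)


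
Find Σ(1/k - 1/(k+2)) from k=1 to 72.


Telescoping with gap 2: two head and two tail terms survive.
= (1 + 1/2) - (1/73 + 1/74)
= 3/2 - 1/73 - 1/74 = 3978/2701

Sum = 3978/2701


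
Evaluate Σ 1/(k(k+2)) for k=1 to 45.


1/(k(k+2)) = (1/2)·(1/k - 1/(k+2)) (partial fractions)
Telescoping: Σ = (1/2)·(1 + 1/2 - 1/46 - 1/47) = 1575/2162

Sum = 1575/2162


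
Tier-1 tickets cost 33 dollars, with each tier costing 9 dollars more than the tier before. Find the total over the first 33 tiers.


aₙ = 33 + (33-1)×9 = 321
Sₙ = n(a₁+aₙ)/2 = 33×(33+321)/2
= 33×354/2 = 5841

S_33 = 5841


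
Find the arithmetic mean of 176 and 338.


AM = (176 + 338)/2 = 514/2 = 257

AM = 257


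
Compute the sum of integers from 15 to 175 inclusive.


Σₖ₌15^175 k = Σₖ₌₁^175 k − Σₖ₌₁^14 k
= 175·176/2 − 14·15/2
= 15400 − 105 = 15295

Σk = 15295


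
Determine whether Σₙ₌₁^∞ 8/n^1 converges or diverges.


p-series test: Σ c/n^p converges if p > 1, diverges if p ≤ 1 (constant c > 0 doesn't affect convergence).
p = 1
1 ≤ 1 → DIVERGES

Diverges (p = 1 ≤ 1)


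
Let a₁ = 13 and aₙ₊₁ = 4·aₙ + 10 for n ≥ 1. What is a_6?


Computing step by step:
a_1 = 13
a_2 = 62
a_3 = 258
a_4 = 1042
a_5 = 4178
a_6 = 16722


a_6 = 16722


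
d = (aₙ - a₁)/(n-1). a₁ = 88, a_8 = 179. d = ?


d = (aₙ - a₁)/(n-1)
= (179 - 88)/(8-1)
= 91/7 = 13

d = 13


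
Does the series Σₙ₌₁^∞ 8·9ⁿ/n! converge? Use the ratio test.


aₙ = 8·9^n/n!
a_{n+1}/aₙ = 9^(n+1)/(n+1)! × n!/9^n  (constant 8 cancels)
= 9/(n+1)
L = lim(n→∞) 9/(n+1) = 0
L < 1 → series CONVERGES

Converges (ratio test: L = 0 < 1)


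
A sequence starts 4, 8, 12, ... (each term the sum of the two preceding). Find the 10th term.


Computing iteratively: 4, 8, 12, 20, 32, 52, 84, 136, 220, 356
a_10 = 356

a_10 = 356


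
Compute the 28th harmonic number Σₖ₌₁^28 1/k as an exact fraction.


H_28 = 1/1 + 1/2 + 1/3 + ... + 1/28
= 315404588903/80313433200
≈ 3.9272

H_28 = 315404588903/80313433200 ≈ 3.9272


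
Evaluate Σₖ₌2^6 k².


Σₖ₌2^6 k² = Σₖ₌₁^6 k² − Σₖ₌₁^1 k²
= 6·7·13/6 − 1·2·3/6
= 91 − 1 = 90

Σk² = 90


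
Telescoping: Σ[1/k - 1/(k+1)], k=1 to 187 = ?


Telescoping: adjacent terms cancel.
= 1/1 - 1/188
= 1 - 1/188 = 187/188

Sum = 187/188


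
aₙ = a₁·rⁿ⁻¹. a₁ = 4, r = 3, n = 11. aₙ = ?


aₙ = a₁·r^(n-1)
= 4×3^10
= 4×59049
= 236196

a_11 = 236196


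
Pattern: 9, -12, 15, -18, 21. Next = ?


Pattern: alternating sign, magnitude arithmetic (d=3)
Terms: 9, -12, 15, -18, 21
Next term = -24

Next term = -24


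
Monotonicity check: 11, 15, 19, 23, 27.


Differences: 4, 4, 4, 4
All differences > 0 → strictly INCREASING

Monotonically increasing


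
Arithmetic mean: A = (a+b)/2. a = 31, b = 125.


AM = (31 + 125)/2 = 156/2 = 78

AM = 78


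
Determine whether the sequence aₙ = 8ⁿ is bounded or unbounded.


aₙ = 8ⁿ → as n→∞, aₙ→∞ (since base 8 > 1)
No finite upper bound exists
The sequence is UNBOUNDED

Unbounded (aₙ → ∞ as n → ∞)


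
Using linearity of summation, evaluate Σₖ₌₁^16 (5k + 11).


Σ(5k+11) = 5·Σk + 11·n
= 5·136 + 11·16
= 680 + 176 = 856

Σ = 856


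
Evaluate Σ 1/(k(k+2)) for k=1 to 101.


1/(k(k+2)) = (1/2)·(1/k - 1/(k+2)) (partial fractions)
Telescoping: Σ = (1/2)·(1 + 1/2 - 1/102 - 1/103) = 7777/10506

Sum = 7777/10506


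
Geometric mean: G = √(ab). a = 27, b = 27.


GM = √(27×27) = √729 = 27

GM = 27


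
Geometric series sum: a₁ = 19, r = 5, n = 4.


Sₙ = 19×(5^4 - 1)/(5 - 1)
= 19×(625 - 1)/4
= 19×624/4
= 2964

S_4 = 2964


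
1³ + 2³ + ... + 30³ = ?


n(n+1)/2 = 30×31/2 = 465
Σk³ = 465² = 216225

Σk³ = 216225


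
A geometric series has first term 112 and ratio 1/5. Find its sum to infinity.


S∞ = a₁/(1-r) = 112/(1 - 1/5)
= 112/(4/5)
= 140

S∞ = 140


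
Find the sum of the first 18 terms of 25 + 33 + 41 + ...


aₙ = 25 + (18-1)×8 = 161
Sₙ = n(a₁+aₙ)/2 = 18×(25+161)/2
= 18×186/2 = 1674

S_18 = 1674


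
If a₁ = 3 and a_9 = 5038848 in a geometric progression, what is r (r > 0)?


r^(n-1) = aₙ/a₁
r^8 = 5038848/3 = 1679616
r = 1679616^(1/8)
= ±6; taking r > 0 gives r = 6

r = 6


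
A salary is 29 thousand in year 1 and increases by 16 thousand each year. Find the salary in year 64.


aₙ = a₁ + (n-1)d
= 29 + (64-1)×16
= 29 + 1008
= 1037

a_64 = 1037


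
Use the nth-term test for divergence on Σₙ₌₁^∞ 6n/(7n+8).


lim(n→∞) 6n/(7n+8) = 6/7 = 6/7  (divide numerator and denominator by n)
lim aₙ = 6/7 ≠ 0 → series DIVERGES

Diverges (lim aₙ = 6/7 ≠ 0)


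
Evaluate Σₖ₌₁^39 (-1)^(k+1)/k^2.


S = 1 - 1/4 + 1/9 - 1/16 + 1/25 - 1/36 + 1/49 - 1/64 ± ...
= 0.8228
(Full series converges to +π²/12 ≈ +0.8225)

S_39 = 0.8228


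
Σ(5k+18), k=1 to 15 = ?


Σ(5k+18) = 5·Σk + 18·n
= 5·120 + 18·15
= 600 + 270 = 870

Σ = 870


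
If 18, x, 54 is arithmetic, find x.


AM = (18 + 54)/2 = 72/2 = 36

AM = 36


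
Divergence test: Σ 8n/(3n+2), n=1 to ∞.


lim(n→∞) 8n/(3n+2) = 8/3 = 8/3  (divide numerator and denominator by n)
lim aₙ = 8/3 ≠ 0 → series DIVERGES

Diverges (lim aₙ = 8/3 ≠ 0)


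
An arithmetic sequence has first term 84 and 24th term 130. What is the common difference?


d = (aₙ - a₁)/(n-1)
= (130 - 84)/(24-1)
= 46/23 = 2

d = 2


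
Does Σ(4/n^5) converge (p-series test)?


p-series test: Σ c/n^p converges if p > 1, diverges if p ≤ 1 (constant c > 0 doesn't affect convergence).
p = 5
5 > 1 → CONVERGES

Converges (p = 5 > 1)


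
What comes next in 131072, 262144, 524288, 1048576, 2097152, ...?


Pattern: powers of 2: 2ⁿ
Terms: 131072, 262144, 524288, 1048576, 2097152
Next term = 4194304

Next term = 4194304


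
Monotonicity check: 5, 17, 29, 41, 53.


Differences: 12, 12, 12, 12
All differences > 0 → strictly INCREASING

Monotonically increasing


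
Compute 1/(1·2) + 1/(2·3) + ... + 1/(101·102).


1/(k(k+1)) = 1/k - 1/(k+1) (partial fractions)
Telescoping: Σ = 1 - 1/102 = 101/102

Sum = 101/102


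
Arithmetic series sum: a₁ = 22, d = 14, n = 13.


aₙ = 22 + (13-1)×14 = 190
Sₙ = n(a₁+aₙ)/2 = 13×(22+190)/2
= 13×212/2 = 1378

S_13 = 1378


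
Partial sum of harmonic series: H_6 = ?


H_6 = 1/1 + 1/2 + 1/3 + 1/4 + 1/5 + 1/6
= 49/20
≈ 2.45

H_6 = 49/20 ≈ 2.45


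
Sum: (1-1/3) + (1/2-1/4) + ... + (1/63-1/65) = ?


Telescoping with gap 2: two head and two tail terms survive.
= (1 + 1/2) - (1/64 + 1/65)
= 3/2 - 1/64 - 1/65 = 6111/4160

Sum = 6111/4160


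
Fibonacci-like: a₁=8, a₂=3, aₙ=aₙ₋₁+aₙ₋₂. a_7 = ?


Computing iteratively: 8, 3, 11, 14, 25, 39, 64
a_7 = 64

a_7 = 64


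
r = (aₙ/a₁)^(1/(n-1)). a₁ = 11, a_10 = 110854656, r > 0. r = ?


r^(n-1) = aₙ/a₁
r^9 = 110854656/11 = 10077696
r = 10077696^(1/9)
= 6

r = 6


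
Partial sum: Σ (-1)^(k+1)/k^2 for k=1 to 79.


S = 1 - 1/4 + 1/9 - 1/16 + 1/25 - 1/36 + 1/49 - 1/64 ± ...
= 0.8225
(Full series converges to +π²/12 ≈ +0.8225)

S_79 = 0.8225


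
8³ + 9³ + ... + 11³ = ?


Σₖ₌8^11 k³ = [11·12/2]² − [7·8/2]²
= 4356 − 784 = 3572

Σk³ = 3572


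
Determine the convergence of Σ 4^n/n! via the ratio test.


aₙ = 4^n/n!
a_{n+1}/aₙ = 4^(n+1)/(n+1)! × n!/4^n
= 4/(n+1)
L = lim(n→∞) 4/(n+1) = 0
L < 1 → series CONVERGES

Converges (ratio test: L = 0 < 1)


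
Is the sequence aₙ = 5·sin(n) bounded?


For all n, -1 ≤ sin(n) ≤ 1, so -5 ≤ 5·sin(n) ≤ 5
Lower bound: -5, Upper bound: 5
The sequence IS bounded

Bounded (-5 ≤ aₙ ≤ 5)


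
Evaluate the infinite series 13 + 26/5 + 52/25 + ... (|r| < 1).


S∞ = a₁/(1-r) = 13/(1 - 2/5)
= 13/(3/5)
= 65/3

S∞ = 65/3


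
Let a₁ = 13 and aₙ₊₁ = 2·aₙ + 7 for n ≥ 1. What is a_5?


Computing step by step:
a_1 = 13
a_2 = 33
a_3 = 73
a_4 = 153
a_5 = 313


a_5 = 313


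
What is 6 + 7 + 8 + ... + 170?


Σₖ₌6^170 k = Σₖ₌₁^170 k − Σₖ₌₁^5 k
= 170·171/2 − 5·6/2
= 14535 − 15 = 14520

Σk = 14520


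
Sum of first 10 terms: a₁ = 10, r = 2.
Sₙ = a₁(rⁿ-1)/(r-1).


Sₙ = 10×(2^10 - 1)/(2 - 1)
= 10×(1024 - 1)/1
= 10×1023/1
= 10230

S_10 = 10230


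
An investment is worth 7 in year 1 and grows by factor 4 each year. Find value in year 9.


aₙ = a₁·r^(n-1)
= 7×4^8
= 7×65536
= 458752

a_9 = 458752


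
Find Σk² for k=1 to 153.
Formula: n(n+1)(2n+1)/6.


n = 153
n(n+1)(2n+1)/6 = 153×154×307/6
= 7233534/6 = 1205589

Σk² = 1205589


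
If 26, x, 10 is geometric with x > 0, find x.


GM = √(26×10) = √260 = 16.1245

GM = 16.1245


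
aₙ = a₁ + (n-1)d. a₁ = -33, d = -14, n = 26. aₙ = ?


aₙ = a₁ + (n-1)d
= -33 + (26-1)×-14
= -33 - 350
= -383

a_26 = -383


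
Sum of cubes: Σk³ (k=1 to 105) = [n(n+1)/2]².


n(n+1)/2 = 105×106/2 = 5565
Σk³ = 5565² = 30969225

Σk³ = 30969225


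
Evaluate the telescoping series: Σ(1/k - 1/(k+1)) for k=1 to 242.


Telescoping: adjacent terms cancel.
= 1/1 - 1/243
= 1 - 1/243 = 242/243

Sum = 242/243


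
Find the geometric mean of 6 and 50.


GM = √(6×50) = √300 = 17.3205

GM = 17.3205


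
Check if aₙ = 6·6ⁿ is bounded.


aₙ = 6·6ⁿ → as n→∞, aₙ→∞ (since base 6 > 1)
No finite upper bound exists
The sequence is UNBOUNDED

Unbounded (aₙ → ∞ as n → ∞)


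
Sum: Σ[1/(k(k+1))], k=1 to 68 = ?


1/(k(k+1)) = 1/k - 1/(k+1) (partial fractions)
Telescoping: Σ = 1 - 1/69 = 68/69

Sum = 68/69


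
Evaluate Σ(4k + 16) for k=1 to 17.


Σ(4k+16) = 4·Σk + 16·n
= 4·153 + 16·17
= 612 + 272 = 884

Σ = 884


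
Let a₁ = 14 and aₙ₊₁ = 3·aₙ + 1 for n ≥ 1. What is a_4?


Computing step by step:
a_1 = 14
a_2 = 43
a_3 = 130
a_4 = 391


a_4 = 391


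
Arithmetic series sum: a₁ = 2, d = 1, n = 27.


aₙ = 2 + (27-1)×1 = 28
Sₙ = n(a₁+aₙ)/2 = 27×(2+28)/2
= 27×30/2 = 405

S_27 = 405


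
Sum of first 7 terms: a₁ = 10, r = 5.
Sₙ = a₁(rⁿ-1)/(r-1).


Sₙ = 10×(5^7 - 1)/(5 - 1)
= 10×(78125 - 1)/4
= 10×78124/4
= 195310

S_7 = 195310


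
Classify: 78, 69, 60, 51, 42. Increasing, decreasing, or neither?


Differences: -9, -9, -9, -9
All differences < 0 → strictly DECREASING

Monotonically decreasing
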